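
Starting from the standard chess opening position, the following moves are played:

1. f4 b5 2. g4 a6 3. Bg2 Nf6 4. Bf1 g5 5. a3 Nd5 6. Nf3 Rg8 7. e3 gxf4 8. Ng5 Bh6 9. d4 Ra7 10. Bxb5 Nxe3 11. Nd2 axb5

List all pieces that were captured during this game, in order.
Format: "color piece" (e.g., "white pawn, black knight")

Tracking captures:
  gxf4: captured white pawn
  Bxb5: captured black pawn
  Nxe3: captured white pawn
  axb5: captured white bishop

white pawn, black pawn, white pawn, white bishop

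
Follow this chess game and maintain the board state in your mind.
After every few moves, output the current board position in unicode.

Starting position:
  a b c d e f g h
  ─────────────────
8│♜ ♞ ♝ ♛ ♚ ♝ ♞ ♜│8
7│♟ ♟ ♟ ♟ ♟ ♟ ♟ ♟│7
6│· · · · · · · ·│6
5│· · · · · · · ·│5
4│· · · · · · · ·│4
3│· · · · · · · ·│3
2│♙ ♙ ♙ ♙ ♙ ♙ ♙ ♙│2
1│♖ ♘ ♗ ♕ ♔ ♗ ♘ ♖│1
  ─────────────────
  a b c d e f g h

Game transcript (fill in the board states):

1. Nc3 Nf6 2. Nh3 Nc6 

  a b c d e f g h
  ─────────────────
8│♜ · ♝ ♛ ♚ ♝ · ♜│8
7│♟ ♟ ♟ ♟ ♟ ♟ ♟ ♟│7
6│· · ♞ · · ♞ · ·│6
5│· · · · · · · ·│5
4│· · · · · · · ·│4
3│· · ♘ · · · · ♘│3
2│♙ ♙ ♙ ♙ ♙ ♙ ♙ ♙│2
1│♖ · ♗ ♕ ♔ ♗ · ♖│1
  ─────────────────
  a b c d e f g h

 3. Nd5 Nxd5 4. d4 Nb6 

  a b c d e f g h
  ─────────────────
8│♜ · ♝ ♛ ♚ ♝ · ♜│8
7│♟ ♟ ♟ ♟ ♟ ♟ ♟ ♟│7
6│· ♞ ♞ · · · · ·│6
5│· · · · · · · ·│5
4│· · · ♙ · · · ·│4
3│· · · · · · · ♘│3
2│♙ ♙ ♙ · ♙ ♙ ♙ ♙│2
1│♖ · ♗ ♕ ♔ ♗ · ♖│1
  ─────────────────
  a b c d e f g h

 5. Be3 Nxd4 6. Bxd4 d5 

  a b c d e f g h
  ─────────────────
8│♜ · ♝ ♛ ♚ ♝ · ♜│8
7│♟ ♟ ♟ · ♟ ♟ ♟ ♟│7
6│· ♞ · · · · · ·│6
5│· · · ♟ · · · ·│5
4│· · · ♗ · · · ·│4
3│· · · · · · · ♘│3
2│♙ ♙ ♙ · ♙ ♙ ♙ ♙│2
1│♖ · · ♕ ♔ ♗ · ♖│1
  ─────────────────
  a b c d e f g h

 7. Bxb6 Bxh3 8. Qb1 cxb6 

  a b c d e f g h
  ─────────────────
8│♜ · · ♛ ♚ ♝ · ♜│8
7│♟ ♟ · · ♟ ♟ ♟ ♟│7
6│· ♟ · · · · · ·│6
5│· · · ♟ · · · ·│5
4│· · · · · · · ·│4
3│· · · · · · · ♝│3
2│♙ ♙ ♙ · ♙ ♙ ♙ ♙│2
1│♖ ♕ · · ♔ ♗ · ♖│1
  ─────────────────
  a b c d e f g h

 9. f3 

  a b c d e f g h
  ─────────────────
8│♜ · · ♛ ♚ ♝ · ♜│8
7│♟ ♟ · · ♟ ♟ ♟ ♟│7
6│· ♟ · · · · · ·│6
5│· · · ♟ · · · ·│5
4│· · · · · · · ·│4
3│· · · · · ♙ · ♝│3
2│♙ ♙ ♙ · ♙ · ♙ ♙│2
1│♖ ♕ · · ♔ ♗ · ♖│1
  ─────────────────
  a b c d e f g h


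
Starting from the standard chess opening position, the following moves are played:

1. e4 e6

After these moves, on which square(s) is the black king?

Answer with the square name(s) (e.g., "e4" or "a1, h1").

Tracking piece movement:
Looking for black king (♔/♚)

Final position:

  a b c d e f g h
  ─────────────────
8│♜ ♞ ♝ ♛ ♚ ♝ ♞ ♜│8
7│♟ ♟ ♟ ♟ · ♟ ♟ ♟│7
6│· · · · ♟ · · ·│6
5│· · · · · · · ·│5
4│· · · · ♙ · · ·│4
3│· · · · · · · ·│3
2│♙ ♙ ♙ ♙ · ♙ ♙ ♙│2
1│♖ ♘ ♗ ♕ ♔ ♗ ♘ ♖│1
  ─────────────────
  a b c d e f g h


e8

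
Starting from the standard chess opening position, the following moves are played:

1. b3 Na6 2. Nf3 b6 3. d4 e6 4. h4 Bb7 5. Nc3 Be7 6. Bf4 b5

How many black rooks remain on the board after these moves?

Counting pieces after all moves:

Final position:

  a b c d e f g h
  ─────────────────
8│♜ · · ♛ ♚ · ♞ ♜│8
7│♟ ♝ ♟ ♟ ♝ ♟ ♟ ♟│7
6│♞ · · · ♟ · · ·│6
5│· ♟ · · · · · ·│5
4│· · · ♙ · ♗ · ♙│4
3│· ♙ ♘ · · ♘ · ·│3
2│♙ · ♙ · ♙ ♙ ♙ ·│2
1│♖ · · ♕ ♔ ♗ · ♖│1
  ─────────────────
  a b c d e f g h


2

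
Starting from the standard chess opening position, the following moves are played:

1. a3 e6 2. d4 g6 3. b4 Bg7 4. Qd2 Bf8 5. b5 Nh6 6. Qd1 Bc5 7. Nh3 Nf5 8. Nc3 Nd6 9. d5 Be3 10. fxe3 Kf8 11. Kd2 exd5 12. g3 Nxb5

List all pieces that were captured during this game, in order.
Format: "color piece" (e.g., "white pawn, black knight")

Tracking captures:
  fxe3: captured black bishop
  exd5: captured white pawn
  Nxb5: captured white pawn

black bishop, white pawn, white pawn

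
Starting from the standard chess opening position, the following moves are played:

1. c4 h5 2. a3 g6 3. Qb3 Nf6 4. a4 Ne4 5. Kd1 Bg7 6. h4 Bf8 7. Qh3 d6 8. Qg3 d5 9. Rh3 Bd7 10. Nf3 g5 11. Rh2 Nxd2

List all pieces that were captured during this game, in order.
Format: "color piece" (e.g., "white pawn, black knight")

Tracking captures:
  Nxd2: captured white pawn

white pawn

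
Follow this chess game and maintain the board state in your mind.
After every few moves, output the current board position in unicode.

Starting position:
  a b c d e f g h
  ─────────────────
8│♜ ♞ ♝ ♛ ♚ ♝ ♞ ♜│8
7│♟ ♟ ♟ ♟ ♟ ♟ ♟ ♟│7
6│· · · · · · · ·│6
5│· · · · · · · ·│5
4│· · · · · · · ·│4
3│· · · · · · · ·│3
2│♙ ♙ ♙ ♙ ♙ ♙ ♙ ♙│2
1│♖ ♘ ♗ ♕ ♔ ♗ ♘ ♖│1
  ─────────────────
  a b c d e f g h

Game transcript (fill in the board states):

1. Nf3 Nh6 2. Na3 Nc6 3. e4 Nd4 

  a b c d e f g h
  ─────────────────
8│♜ · ♝ ♛ ♚ ♝ · ♜│8
7│♟ ♟ ♟ ♟ ♟ ♟ ♟ ♟│7
6│· · · · · · · ♞│6
5│· · · · · · · ·│5
4│· · · ♞ ♙ · · ·│4
3│♘ · · · · ♘ · ·│3
2│♙ ♙ ♙ ♙ · ♙ ♙ ♙│2
1│♖ · ♗ ♕ ♔ ♗ · ♖│1
  ─────────────────
  a b c d e f g h

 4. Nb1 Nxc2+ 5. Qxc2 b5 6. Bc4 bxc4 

  a b c d e f g h
  ─────────────────
8│♜ · ♝ ♛ ♚ ♝ · ♜│8
7│♟ · ♟ ♟ ♟ ♟ ♟ ♟│7
6│· · · · · · · ♞│6
5│· · · · · · · ·│5
4│· · ♟ · ♙ · · ·│4
3│· · · · · ♘ · ·│3
2│♙ ♙ ♕ ♙ · ♙ ♙ ♙│2
1│♖ ♘ ♗ · ♔ · · ♖│1
  ─────────────────
  a b c d e f g h

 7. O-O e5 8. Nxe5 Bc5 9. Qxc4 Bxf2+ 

  a b c d e f g h
  ─────────────────
8│♜ · ♝ ♛ ♚ · · ♜│8
7│♟ · ♟ ♟ · ♟ ♟ ♟│7
6│· · · · · · · ♞│6
5│· · · · ♘ · · ·│5
4│· · ♕ · ♙ · · ·│4
3│· · · · · · · ·│3
2│♙ ♙ · ♙ · ♝ ♙ ♙│2
1│♖ ♘ ♗ · · ♖ ♔ ·│1
  ─────────────────
  a b c d e f g h

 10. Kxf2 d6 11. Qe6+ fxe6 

  a b c d e f g h
  ─────────────────
8│♜ · ♝ ♛ ♚ · · ♜│8
7│♟ · ♟ · · · ♟ ♟│7
6│· · · ♟ ♟ · · ♞│6
5│· · · · ♘ · · ·│5
4│· · · · ♙ · · ·│4
3│· · · · · · · ·│3
2│♙ ♙ · ♙ · ♔ ♙ ♙│2
1│♖ ♘ ♗ · · ♖ · ·│1
  ─────────────────
  a b c d e f g h


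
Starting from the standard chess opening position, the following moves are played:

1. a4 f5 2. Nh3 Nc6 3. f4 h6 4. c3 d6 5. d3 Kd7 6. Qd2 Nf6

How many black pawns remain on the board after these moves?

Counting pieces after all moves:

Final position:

  a b c d e f g h
  ─────────────────
8│♜ · ♝ ♛ · ♝ · ♜│8
7│♟ ♟ ♟ ♚ ♟ · ♟ ·│7
6│· · ♞ ♟ · ♞ · ♟│6
5│· · · · · ♟ · ·│5
4│♙ · · · · ♙ · ·│4
3│· · ♙ ♙ · · · ♘│3
2│· ♙ · ♕ ♙ · ♙ ♙│2
1│♖ ♘ ♗ · ♔ ♗ · ♖│1
  ─────────────────
  a b c d e f g h


8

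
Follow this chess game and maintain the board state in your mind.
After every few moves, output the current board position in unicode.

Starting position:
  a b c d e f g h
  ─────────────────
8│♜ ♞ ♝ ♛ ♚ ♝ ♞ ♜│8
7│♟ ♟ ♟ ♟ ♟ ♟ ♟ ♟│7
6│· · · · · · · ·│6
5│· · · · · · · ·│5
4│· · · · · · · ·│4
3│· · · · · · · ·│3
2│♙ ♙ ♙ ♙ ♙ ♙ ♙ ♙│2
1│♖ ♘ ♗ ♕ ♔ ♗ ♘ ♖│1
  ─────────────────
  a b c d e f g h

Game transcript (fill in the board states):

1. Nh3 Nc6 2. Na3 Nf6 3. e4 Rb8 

  a b c d e f g h
  ─────────────────
8│· ♜ ♝ ♛ ♚ ♝ · ♜│8
7│♟ ♟ ♟ ♟ ♟ ♟ ♟ ♟│7
6│· · ♞ · · ♞ · ·│6
5│· · · · · · · ·│5
4│· · · · ♙ · · ·│4
3│♘ · · · · · · ♘│3
2│♙ ♙ ♙ ♙ · ♙ ♙ ♙│2
1│♖ · ♗ ♕ ♔ ♗ · ♖│1
  ─────────────────
  a b c d e f g h

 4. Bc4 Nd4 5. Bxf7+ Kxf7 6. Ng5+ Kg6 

  a b c d e f g h
  ─────────────────
8│· ♜ ♝ ♛ · ♝ · ♜│8
7│♟ ♟ ♟ ♟ ♟ · ♟ ♟│7
6│· · · · · ♞ ♚ ·│6
5│· · · · · · ♘ ·│5
4│· · · ♞ ♙ · · ·│4
3│♘ · · · · · · ·│3
2│♙ ♙ ♙ ♙ · ♙ ♙ ♙│2
1│♖ · ♗ ♕ ♔ · · ♖│1
  ─────────────────
  a b c d e f g h

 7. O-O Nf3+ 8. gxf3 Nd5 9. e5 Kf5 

  a b c d e f g h
  ─────────────────
8│· ♜ ♝ ♛ · ♝ · ♜│8
7│♟ ♟ ♟ ♟ ♟ · ♟ ♟│7
6│· · · · · · · ·│6
5│· · · ♞ ♙ ♚ ♘ ·│5
4│· · · · · · · ·│4
3│♘ · · · · ♙ · ·│3
2│♙ ♙ ♙ ♙ · ♙ · ♙│2
1│♖ · ♗ ♕ · ♖ ♔ ·│1
  ─────────────────
  a b c d e f g h

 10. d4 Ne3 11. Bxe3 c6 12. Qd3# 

  a b c d e f g h
  ─────────────────
8│· ♜ ♝ ♛ · ♝ · ♜│8
7│♟ ♟ · ♟ ♟ · ♟ ♟│7
6│· · ♟ · · · · ·│6
5│· · · · ♙ ♚ ♘ ·│5
4│· · · ♙ · · · ·│4
3│♘ · · ♕ ♗ ♙ · ·│3
2│♙ ♙ ♙ · · ♙ · ♙│2
1│♖ · · · · ♖ ♔ ·│1
  ─────────────────
  a b c d e f g h


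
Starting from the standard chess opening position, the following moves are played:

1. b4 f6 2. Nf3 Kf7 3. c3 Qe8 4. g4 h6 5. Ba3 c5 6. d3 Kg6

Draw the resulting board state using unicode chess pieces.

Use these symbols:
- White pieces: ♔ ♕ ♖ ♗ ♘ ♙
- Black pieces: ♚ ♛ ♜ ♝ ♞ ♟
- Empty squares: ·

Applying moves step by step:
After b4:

♜ ♞ ♝ ♛ ♚ ♝ ♞ ♜
♟ ♟ ♟ ♟ ♟ ♟ ♟ ♟
· · · · · · · ·
· · · · · · · ·
· ♙ · · · · · ·
· · · · · · · ·
♙ · ♙ ♙ ♙ ♙ ♙ ♙
♖ ♘ ♗ ♕ ♔ ♗ ♘ ♖


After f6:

♜ ♞ ♝ ♛ ♚ ♝ ♞ ♜
♟ ♟ ♟ ♟ ♟ · ♟ ♟
· · · · · ♟ · ·
· · · · · · · ·
· ♙ · · · · · ·
· · · · · · · ·
♙ · ♙ ♙ ♙ ♙ ♙ ♙
♖ ♘ ♗ ♕ ♔ ♗ ♘ ♖


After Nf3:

♜ ♞ ♝ ♛ ♚ ♝ ♞ ♜
♟ ♟ ♟ ♟ ♟ · ♟ ♟
· · · · · ♟ · ·
· · · · · · · ·
· ♙ · · · · · ·
· · · · · ♘ · ·
♙ · ♙ ♙ ♙ ♙ ♙ ♙
♖ ♘ ♗ ♕ ♔ ♗ · ♖


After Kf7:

♜ ♞ ♝ ♛ · ♝ ♞ ♜
♟ ♟ ♟ ♟ ♟ ♚ ♟ ♟
· · · · · ♟ · ·
· · · · · · · ·
· ♙ · · · · · ·
· · · · · ♘ · ·
♙ · ♙ ♙ ♙ ♙ ♙ ♙
♖ ♘ ♗ ♕ ♔ ♗ · ♖


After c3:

♜ ♞ ♝ ♛ · ♝ ♞ ♜
♟ ♟ ♟ ♟ ♟ ♚ ♟ ♟
· · · · · ♟ · ·
· · · · · · · ·
· ♙ · · · · · ·
· · ♙ · · ♘ · ·
♙ · · ♙ ♙ ♙ ♙ ♙
♖ ♘ ♗ ♕ ♔ ♗ · ♖


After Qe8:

♜ ♞ ♝ · ♛ ♝ ♞ ♜
♟ ♟ ♟ ♟ ♟ ♚ ♟ ♟
· · · · · ♟ · ·
· · · · · · · ·
· ♙ · · · · · ·
· · ♙ · · ♘ · ·
♙ · · ♙ ♙ ♙ ♙ ♙
♖ ♘ ♗ ♕ ♔ ♗ · ♖


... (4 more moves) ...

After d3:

♜ ♞ ♝ · ♛ ♝ ♞ ♜
♟ ♟ · ♟ ♟ ♚ ♟ ·
· · · · · ♟ · ♟
· · ♟ · · · · ·
· ♙ · · · · ♙ ·
♗ · ♙ ♙ · ♘ · ·
♙ · · · ♙ ♙ · ♙
♖ ♘ · ♕ ♔ ♗ · ♖


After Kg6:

♜ ♞ ♝ · ♛ ♝ ♞ ♜
♟ ♟ · ♟ ♟ · ♟ ·
· · · · · ♟ ♚ ♟
· · ♟ · · · · ·
· ♙ · · · · ♙ ·
♗ · ♙ ♙ · ♘ · ·
♙ · · · ♙ ♙ · ♙
♖ ♘ · ♕ ♔ ♗ · ♖



  a b c d e f g h
  ─────────────────
8│♜ ♞ ♝ · ♛ ♝ ♞ ♜│8
7│♟ ♟ · ♟ ♟ · ♟ ·│7
6│· · · · · ♟ ♚ ♟│6
5│· · ♟ · · · · ·│5
4│· ♙ · · · · ♙ ·│4
3│♗ · ♙ ♙ · ♘ · ·│3
2│♙ · · · ♙ ♙ · ♙│2
1│♖ ♘ · ♕ ♔ ♗ · ♖│1
  ─────────────────
  a b c d e f g h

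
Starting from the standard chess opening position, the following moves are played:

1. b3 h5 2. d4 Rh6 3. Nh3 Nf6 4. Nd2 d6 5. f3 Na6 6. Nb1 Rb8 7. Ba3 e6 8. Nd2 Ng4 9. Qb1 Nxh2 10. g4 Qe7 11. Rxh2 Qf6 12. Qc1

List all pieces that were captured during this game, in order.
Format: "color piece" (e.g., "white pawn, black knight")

Tracking captures:
  Nxh2: captured white pawn
  Rxh2: captured black knight

white pawn, black knight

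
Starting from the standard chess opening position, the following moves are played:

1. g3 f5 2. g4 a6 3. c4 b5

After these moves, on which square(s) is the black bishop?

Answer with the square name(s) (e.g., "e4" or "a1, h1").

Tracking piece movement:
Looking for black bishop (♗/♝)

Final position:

  a b c d e f g h
  ─────────────────
8│♜ ♞ ♝ ♛ ♚ ♝ ♞ ♜│8
7│· · ♟ ♟ ♟ · ♟ ♟│7
6│♟ · · · · · · ·│6
5│· ♟ · · · ♟ · ·│5
4│· · ♙ · · · ♙ ·│4
3│· · · · · · · ·│3
2│♙ ♙ · ♙ ♙ ♙ · ♙│2
1│♖ ♘ ♗ ♕ ♔ ♗ ♘ ♖│1
  ─────────────────
  a b c d e f g h


c8, f8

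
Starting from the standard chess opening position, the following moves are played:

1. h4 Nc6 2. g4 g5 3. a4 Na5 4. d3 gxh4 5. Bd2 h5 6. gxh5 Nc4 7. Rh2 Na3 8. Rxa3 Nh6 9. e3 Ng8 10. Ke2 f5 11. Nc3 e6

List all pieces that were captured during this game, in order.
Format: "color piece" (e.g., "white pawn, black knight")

Tracking captures:
  gxh4: captured white pawn
  gxh5: captured black pawn
  Rxa3: captured black knight

white pawn, black pawn, black knight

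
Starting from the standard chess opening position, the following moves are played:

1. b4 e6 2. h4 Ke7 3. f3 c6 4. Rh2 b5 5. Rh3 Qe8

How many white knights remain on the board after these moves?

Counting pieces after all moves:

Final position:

  a b c d e f g h
  ─────────────────
8│♜ ♞ ♝ · ♛ ♝ ♞ ♜│8
7│♟ · · ♟ ♚ ♟ ♟ ♟│7
6│· · ♟ · ♟ · · ·│6
5│· ♟ · · · · · ·│5
4│· ♙ · · · · · ♙│4
3│· · · · · ♙ · ♖│3
2│♙ · ♙ ♙ ♙ · ♙ ·│2
1│♖ ♘ ♗ ♕ ♔ ♗ ♘ ·│1
  ─────────────────
  a b c d e f g h


2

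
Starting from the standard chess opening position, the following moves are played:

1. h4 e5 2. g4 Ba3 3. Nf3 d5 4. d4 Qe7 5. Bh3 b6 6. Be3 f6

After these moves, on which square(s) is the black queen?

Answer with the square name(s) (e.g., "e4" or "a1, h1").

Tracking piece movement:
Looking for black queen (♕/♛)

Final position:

  a b c d e f g h
  ─────────────────
8│♜ ♞ ♝ · ♚ · ♞ ♜│8
7│♟ · ♟ · ♛ · ♟ ♟│7
6│· ♟ · · · ♟ · ·│6
5│· · · ♟ ♟ · · ·│5
4│· · · ♙ · · ♙ ♙│4
3│♝ · · · ♗ ♘ · ♗│3
2│♙ ♙ ♙ · ♙ ♙ · ·│2
1│♖ ♘ · ♕ ♔ · · ♖│1
  ─────────────────
  a b c d e f g h


e7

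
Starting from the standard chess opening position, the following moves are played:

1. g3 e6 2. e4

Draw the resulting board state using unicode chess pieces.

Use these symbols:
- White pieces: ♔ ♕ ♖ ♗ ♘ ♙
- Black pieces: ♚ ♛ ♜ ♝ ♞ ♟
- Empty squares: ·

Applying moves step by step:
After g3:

♜ ♞ ♝ ♛ ♚ ♝ ♞ ♜
♟ ♟ ♟ ♟ ♟ ♟ ♟ ♟
· · · · · · · ·
· · · · · · · ·
· · · · · · · ·
· · · · · · ♙ ·
♙ ♙ ♙ ♙ ♙ ♙ · ♙
♖ ♘ ♗ ♕ ♔ ♗ ♘ ♖


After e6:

♜ ♞ ♝ ♛ ♚ ♝ ♞ ♜
♟ ♟ ♟ ♟ · ♟ ♟ ♟
· · · · ♟ · · ·
· · · · · · · ·
· · · · · · · ·
· · · · · · ♙ ·
♙ ♙ ♙ ♙ ♙ ♙ · ♙
♖ ♘ ♗ ♕ ♔ ♗ ♘ ♖


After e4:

♜ ♞ ♝ ♛ ♚ ♝ ♞ ♜
♟ ♟ ♟ ♟ · ♟ ♟ ♟
· · · · ♟ · · ·
· · · · · · · ·
· · · · ♙ · · ·
· · · · · · ♙ ·
♙ ♙ ♙ ♙ · ♙ · ♙
♖ ♘ ♗ ♕ ♔ ♗ ♘ ♖



  a b c d e f g h
  ─────────────────
8│♜ ♞ ♝ ♛ ♚ ♝ ♞ ♜│8
7│♟ ♟ ♟ ♟ · ♟ ♟ ♟│7
6│· · · · ♟ · · ·│6
5│· · · · · · · ·│5
4│· · · · ♙ · · ·│4
3│· · · · · · ♙ ·│3
2│♙ ♙ ♙ ♙ · ♙ · ♙│2
1│♖ ♘ ♗ ♕ ♔ ♗ ♘ ♖│1
  ─────────────────
  a b c d e f g h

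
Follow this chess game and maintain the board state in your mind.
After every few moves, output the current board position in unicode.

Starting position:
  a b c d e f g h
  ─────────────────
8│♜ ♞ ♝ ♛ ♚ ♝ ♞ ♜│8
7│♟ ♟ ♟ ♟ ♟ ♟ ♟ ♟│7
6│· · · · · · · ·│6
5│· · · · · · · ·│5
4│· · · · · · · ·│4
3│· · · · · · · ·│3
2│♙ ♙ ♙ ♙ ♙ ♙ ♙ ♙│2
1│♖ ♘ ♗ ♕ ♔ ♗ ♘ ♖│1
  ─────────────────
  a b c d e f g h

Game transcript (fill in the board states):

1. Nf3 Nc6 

  a b c d e f g h
  ─────────────────
8│♜ · ♝ ♛ ♚ ♝ ♞ ♜│8
7│♟ ♟ ♟ ♟ ♟ ♟ ♟ ♟│7
6│· · ♞ · · · · ·│6
5│· · · · · · · ·│5
4│· · · · · · · ·│4
3│· · · · · ♘ · ·│3
2│♙ ♙ ♙ ♙ ♙ ♙ ♙ ♙│2
1│♖ ♘ ♗ ♕ ♔ ♗ · ♖│1
  ─────────────────
  a b c d e f g h

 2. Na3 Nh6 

  a b c d e f g h
  ─────────────────
8│♜ · ♝ ♛ ♚ ♝ · ♜│8
7│♟ ♟ ♟ ♟ ♟ ♟ ♟ ♟│7
6│· · ♞ · · · · ♞│6
5│· · · · · · · ·│5
4│· · · · · · · ·│4
3│♘ · · · · ♘ · ·│3
2│♙ ♙ ♙ ♙ ♙ ♙ ♙ ♙│2
1│♖ · ♗ ♕ ♔ ♗ · ♖│1
  ─────────────────
  a b c d e f g h

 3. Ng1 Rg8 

  a b c d e f g h
  ─────────────────
8│♜ · ♝ ♛ ♚ ♝ ♜ ·│8
7│♟ ♟ ♟ ♟ ♟ ♟ ♟ ♟│7
6│· · ♞ · · · · ♞│6
5│· · · · · · · ·│5
4│· · · · · · · ·│4
3│♘ · · · · · · ·│3
2│♙ ♙ ♙ ♙ ♙ ♙ ♙ ♙│2
1│♖ · ♗ ♕ ♔ ♗ ♘ ♖│1
  ─────────────────
  a b c d e f g h

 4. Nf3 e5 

  a b c d e f g h
  ─────────────────
8│♜ · ♝ ♛ ♚ ♝ ♜ ·│8
7│♟ ♟ ♟ ♟ · ♟ ♟ ♟│7
6│· · ♞ · · · · ♞│6
5│· · · · ♟ · · ·│5
4│· · · · · · · ·│4
3│♘ · · · · ♘ · ·│3
2│♙ ♙ ♙ ♙ ♙ ♙ ♙ ♙│2
1│♖ · ♗ ♕ ♔ ♗ · ♖│1
  ─────────────────
  a b c d e f g h

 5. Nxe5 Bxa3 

  a b c d e f g h
  ─────────────────
8│♜ · ♝ ♛ ♚ · ♜ ·│8
7│♟ ♟ ♟ ♟ · ♟ ♟ ♟│7
6│· · ♞ · · · · ♞│6
5│· · · · ♘ · · ·│5
4│· · · · · · · ·│4
3│♝ · · · · · · ·│3
2│♙ ♙ ♙ ♙ ♙ ♙ ♙ ♙│2
1│♖ · ♗ ♕ ♔ ♗ · ♖│1
  ─────────────────
  a b c d e f g h



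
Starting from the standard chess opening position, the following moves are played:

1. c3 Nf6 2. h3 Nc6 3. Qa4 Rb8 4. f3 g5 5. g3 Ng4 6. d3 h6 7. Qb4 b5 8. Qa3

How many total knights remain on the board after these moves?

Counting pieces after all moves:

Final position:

  a b c d e f g h
  ─────────────────
8│· ♜ ♝ ♛ ♚ ♝ · ♜│8
7│♟ · ♟ ♟ ♟ ♟ · ·│7
6│· · ♞ · · · · ♟│6
5│· ♟ · · · · ♟ ·│5
4│· · · · · · ♞ ·│4
3│♕ · ♙ ♙ · ♙ ♙ ♙│3
2│♙ ♙ · · ♙ · · ·│2
1│♖ ♘ ♗ · ♔ ♗ ♘ ♖│1
  ─────────────────
  a b c d e f g h


4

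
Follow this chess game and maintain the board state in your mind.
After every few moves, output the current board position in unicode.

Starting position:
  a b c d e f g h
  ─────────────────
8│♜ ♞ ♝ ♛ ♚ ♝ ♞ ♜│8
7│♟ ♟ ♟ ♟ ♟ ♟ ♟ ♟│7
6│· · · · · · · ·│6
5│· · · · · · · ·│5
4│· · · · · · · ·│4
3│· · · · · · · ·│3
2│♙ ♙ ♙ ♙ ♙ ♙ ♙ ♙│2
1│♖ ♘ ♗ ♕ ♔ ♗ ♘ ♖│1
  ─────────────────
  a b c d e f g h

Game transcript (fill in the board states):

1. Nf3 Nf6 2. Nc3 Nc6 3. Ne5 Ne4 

  a b c d e f g h
  ─────────────────
8│♜ · ♝ ♛ ♚ ♝ · ♜│8
7│♟ ♟ ♟ ♟ ♟ ♟ ♟ ♟│7
6│· · ♞ · · · · ·│6
5│· · · · ♘ · · ·│5
4│· · · · ♞ · · ·│4
3│· · ♘ · · · · ·│3
2│♙ ♙ ♙ ♙ ♙ ♙ ♙ ♙│2
1│♖ · ♗ ♕ ♔ ♗ · ♖│1
  ─────────────────
  a b c d e f g h

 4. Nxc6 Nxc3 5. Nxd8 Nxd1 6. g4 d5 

  a b c d e f g h
  ─────────────────
8│♜ · ♝ ♘ ♚ ♝ · ♜│8
7│♟ ♟ ♟ · ♟ ♟ ♟ ♟│7
6│· · · · · · · ·│6
5│· · · ♟ · · · ·│5
4│· · · · · · ♙ ·│4
3│· · · · · · · ·│3
2│♙ ♙ ♙ ♙ ♙ ♙ · ♙│2
1│♖ · ♗ ♞ ♔ ♗ · ♖│1
  ─────────────────
  a b c d e f g h

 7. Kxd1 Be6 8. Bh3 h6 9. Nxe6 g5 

  a b c d e f g h
  ─────────────────
8│♜ · · · ♚ ♝ · ♜│8
7│♟ ♟ ♟ · ♟ ♟ · ·│7
6│· · · · ♘ · · ♟│6
5│· · · ♟ · · ♟ ·│5
4│· · · · · · ♙ ·│4
3│· · · · · · · ♗│3
2│♙ ♙ ♙ ♙ ♙ ♙ · ♙│2
1│♖ · ♗ ♔ · · · ♖│1
  ─────────────────
  a b c d e f g h

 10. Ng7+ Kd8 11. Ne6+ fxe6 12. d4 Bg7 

  a b c d e f g h
  ─────────────────
8│♜ · · ♚ · · · ♜│8
7│♟ ♟ ♟ · ♟ · ♝ ·│7
6│· · · · ♟ · · ♟│6
5│· · · ♟ · · ♟ ·│5
4│· · · ♙ · · ♙ ·│4
3│· · · · · · · ♗│3
2│♙ ♙ ♙ · ♙ ♙ · ♙│2
1│♖ · ♗ ♔ · · · ♖│1
  ─────────────────
  a b c d e f g h

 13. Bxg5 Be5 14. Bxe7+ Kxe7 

  a b c d e f g h
  ─────────────────
8│♜ · · · · · · ♜│8
7│♟ ♟ ♟ · ♚ · · ·│7
6│· · · · ♟ · · ♟│6
5│· · · ♟ ♝ · · ·│5
4│· · · ♙ · · ♙ ·│4
3│· · · · · · · ♗│3
2│♙ ♙ ♙ · ♙ ♙ · ♙│2
1│♖ · · ♔ · · · ♖│1
  ─────────────────
  a b c d e f g h


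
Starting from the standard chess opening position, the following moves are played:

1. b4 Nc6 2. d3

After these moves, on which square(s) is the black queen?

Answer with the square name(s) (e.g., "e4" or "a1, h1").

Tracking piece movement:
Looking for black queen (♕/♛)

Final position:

  a b c d e f g h
  ─────────────────
8│♜ · ♝ ♛ ♚ ♝ ♞ ♜│8
7│♟ ♟ ♟ ♟ ♟ ♟ ♟ ♟│7
6│· · ♞ · · · · ·│6
5│· · · · · · · ·│5
4│· ♙ · · · · · ·│4
3│· · · ♙ · · · ·│3
2│♙ · ♙ · ♙ ♙ ♙ ♙│2
1│♖ ♘ ♗ ♕ ♔ ♗ ♘ ♖│1
  ─────────────────
  a b c d e f g h


d8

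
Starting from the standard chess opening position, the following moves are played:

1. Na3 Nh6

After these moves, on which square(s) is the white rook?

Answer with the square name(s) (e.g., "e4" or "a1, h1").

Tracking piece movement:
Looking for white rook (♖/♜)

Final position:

  a b c d e f g h
  ─────────────────
8│♜ ♞ ♝ ♛ ♚ ♝ · ♜│8
7│♟ ♟ ♟ ♟ ♟ ♟ ♟ ♟│7
6│· · · · · · · ♞│6
5│· · · · · · · ·│5
4│· · · · · · · ·│4
3│♘ · · · · · · ·│3
2│♙ ♙ ♙ ♙ ♙ ♙ ♙ ♙│2
1│♖ · ♗ ♕ ♔ ♗ ♘ ♖│1
  ─────────────────
  a b c d e f g h


a1, h1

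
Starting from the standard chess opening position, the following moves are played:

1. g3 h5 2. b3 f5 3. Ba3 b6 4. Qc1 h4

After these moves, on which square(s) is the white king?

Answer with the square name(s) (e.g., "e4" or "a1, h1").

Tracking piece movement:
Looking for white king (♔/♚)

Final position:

  a b c d e f g h
  ─────────────────
8│♜ ♞ ♝ ♛ ♚ ♝ ♞ ♜│8
7│♟ · ♟ ♟ ♟ · ♟ ·│7
6│· ♟ · · · · · ·│6
5│· · · · · ♟ · ·│5
4│· · · · · · · ♟│4
3│♗ ♙ · · · · ♙ ·│3
2│♙ · ♙ ♙ ♙ ♙ · ♙│2
1│♖ ♘ ♕ · ♔ ♗ ♘ ♖│1
  ─────────────────
  a b c d e f g h


e1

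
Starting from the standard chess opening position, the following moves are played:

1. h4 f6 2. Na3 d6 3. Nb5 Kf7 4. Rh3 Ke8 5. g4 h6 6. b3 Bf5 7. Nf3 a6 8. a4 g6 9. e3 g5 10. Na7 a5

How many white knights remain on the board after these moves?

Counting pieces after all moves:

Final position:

  a b c d e f g h
  ─────────────────
8│♜ ♞ · ♛ ♚ ♝ ♞ ♜│8
7│♘ ♟ ♟ · ♟ · · ·│7
6│· · · ♟ · ♟ · ♟│6
5│♟ · · · · ♝ ♟ ·│5
4│♙ · · · · · ♙ ♙│4
3│· ♙ · · ♙ ♘ · ♖│3
2│· · ♙ ♙ · ♙ · ·│2
1│♖ · ♗ ♕ ♔ ♗ · ·│1
  ─────────────────
  a b c d e f g h


2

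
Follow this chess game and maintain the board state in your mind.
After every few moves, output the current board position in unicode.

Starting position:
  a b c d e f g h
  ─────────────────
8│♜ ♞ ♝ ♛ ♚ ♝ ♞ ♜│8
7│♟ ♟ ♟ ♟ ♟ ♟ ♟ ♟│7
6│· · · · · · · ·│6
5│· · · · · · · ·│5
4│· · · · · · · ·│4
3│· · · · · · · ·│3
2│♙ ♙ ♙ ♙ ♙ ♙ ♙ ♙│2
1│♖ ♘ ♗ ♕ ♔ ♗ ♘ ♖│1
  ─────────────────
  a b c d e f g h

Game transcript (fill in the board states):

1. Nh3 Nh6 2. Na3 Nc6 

  a b c d e f g h
  ─────────────────
8│♜ · ♝ ♛ ♚ ♝ · ♜│8
7│♟ ♟ ♟ ♟ ♟ ♟ ♟ ♟│7
6│· · ♞ · · · · ♞│6
5│· · · · · · · ·│5
4│· · · · · · · ·│4
3│♘ · · · · · · ♘│3
2│♙ ♙ ♙ ♙ ♙ ♙ ♙ ♙│2
1│♖ · ♗ ♕ ♔ ♗ · ♖│1
  ─────────────────
  a b c d e f g h

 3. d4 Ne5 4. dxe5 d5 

  a b c d e f g h
  ─────────────────
8│♜ · ♝ ♛ ♚ ♝ · ♜│8
7│♟ ♟ ♟ · ♟ ♟ ♟ ♟│7
6│· · · · · · · ♞│6
5│· · · ♟ ♙ · · ·│5
4│· · · · · · · ·│4
3│♘ · · · · · · ♘│3
2│♙ ♙ ♙ · ♙ ♙ ♙ ♙│2
1│♖ · ♗ ♕ ♔ ♗ · ♖│1
  ─────────────────
  a b c d e f g h

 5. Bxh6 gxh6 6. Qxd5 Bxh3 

  a b c d e f g h
  ─────────────────
8│♜ · · ♛ ♚ ♝ · ♜│8
7│♟ ♟ ♟ · ♟ ♟ · ♟│7
6│· · · · · · · ♟│6
5│· · · ♕ ♙ · · ·│5
4│· · · · · · · ·│4
3│♘ · · · · · · ♝│3
2│♙ ♙ ♙ · ♙ ♙ ♙ ♙│2
1│♖ · · · ♔ ♗ · ♖│1
  ─────────────────
  a b c d e f g h

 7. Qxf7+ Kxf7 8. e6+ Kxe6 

  a b c d e f g h
  ─────────────────
8│♜ · · ♛ · ♝ · ♜│8
7│♟ ♟ ♟ · ♟ · · ♟│7
6│· · · · ♚ · · ♟│6
5│· · · · · · · ·│5
4│· · · · · · · ·│4
3│♘ · · · · · · ♝│3
2│♙ ♙ ♙ · ♙ ♙ ♙ ♙│2
1│♖ · · · ♔ ♗ · ♖│1
  ─────────────────
  a b c d e f g h

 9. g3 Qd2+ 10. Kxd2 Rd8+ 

  a b c d e f g h
  ─────────────────
8│· · · ♜ · ♝ · ♜│8
7│♟ ♟ ♟ · ♟ · · ♟│7
6│· · · · ♚ · · ♟│6
5│· · · · · · · ·│5
4│· · · · · · · ·│4
3│♘ · · · · · ♙ ♝│3
2│♙ ♙ ♙ ♔ ♙ ♙ · ♙│2
1│♖ · · · · ♗ · ♖│1
  ─────────────────
  a b c d e f g h



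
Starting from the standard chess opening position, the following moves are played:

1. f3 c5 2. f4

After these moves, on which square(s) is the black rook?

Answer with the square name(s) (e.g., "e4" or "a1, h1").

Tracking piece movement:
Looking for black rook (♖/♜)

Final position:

  a b c d e f g h
  ─────────────────
8│♜ ♞ ♝ ♛ ♚ ♝ ♞ ♜│8
7│♟ ♟ · ♟ ♟ ♟ ♟ ♟│7
6│· · · · · · · ·│6
5│· · ♟ · · · · ·│5
4│· · · · · ♙ · ·│4
3│· · · · · · · ·│3
2│♙ ♙ ♙ ♙ ♙ · ♙ ♙│2
1│♖ ♘ ♗ ♕ ♔ ♗ ♘ ♖│1
  ─────────────────
  a b c d e f g h


a8, h8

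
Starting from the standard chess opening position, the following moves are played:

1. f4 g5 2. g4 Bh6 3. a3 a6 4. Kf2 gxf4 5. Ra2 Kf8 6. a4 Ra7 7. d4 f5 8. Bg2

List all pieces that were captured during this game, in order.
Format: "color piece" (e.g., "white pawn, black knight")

Tracking captures:
  gxf4: captured white pawn

white pawn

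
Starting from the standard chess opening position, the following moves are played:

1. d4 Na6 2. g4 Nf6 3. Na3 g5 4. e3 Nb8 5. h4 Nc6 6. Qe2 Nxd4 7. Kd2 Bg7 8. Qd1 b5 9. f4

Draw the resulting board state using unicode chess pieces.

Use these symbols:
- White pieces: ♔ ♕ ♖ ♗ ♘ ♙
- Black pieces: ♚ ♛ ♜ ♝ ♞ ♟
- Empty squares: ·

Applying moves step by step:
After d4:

♜ ♞ ♝ ♛ ♚ ♝ ♞ ♜
♟ ♟ ♟ ♟ ♟ ♟ ♟ ♟
· · · · · · · ·
· · · · · · · ·
· · · ♙ · · · ·
· · · · · · · ·
♙ ♙ ♙ · ♙ ♙ ♙ ♙
♖ ♘ ♗ ♕ ♔ ♗ ♘ ♖


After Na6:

♜ · ♝ ♛ ♚ ♝ ♞ ♜
♟ ♟ ♟ ♟ ♟ ♟ ♟ ♟
♞ · · · · · · ·
· · · · · · · ·
· · · ♙ · · · ·
· · · · · · · ·
♙ ♙ ♙ · ♙ ♙ ♙ ♙
♖ ♘ ♗ ♕ ♔ ♗ ♘ ♖


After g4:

♜ · ♝ ♛ ♚ ♝ ♞ ♜
♟ ♟ ♟ ♟ ♟ ♟ ♟ ♟
♞ · · · · · · ·
· · · · · · · ·
· · · ♙ · · ♙ ·
· · · · · · · ·
♙ ♙ ♙ · ♙ ♙ · ♙
♖ ♘ ♗ ♕ ♔ ♗ ♘ ♖


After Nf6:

♜ · ♝ ♛ ♚ ♝ · ♜
♟ ♟ ♟ ♟ ♟ ♟ ♟ ♟
♞ · · · · ♞ · ·
· · · · · · · ·
· · · ♙ · · ♙ ·
· · · · · · · ·
♙ ♙ ♙ · ♙ ♙ · ♙
♖ ♘ ♗ ♕ ♔ ♗ ♘ ♖


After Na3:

♜ · ♝ ♛ ♚ ♝ · ♜
♟ ♟ ♟ ♟ ♟ ♟ ♟ ♟
♞ · · · · ♞ · ·
· · · · · · · ·
· · · ♙ · · ♙ ·
♘ · · · · · · ·
♙ ♙ ♙ · ♙ ♙ · ♙
♖ · ♗ ♕ ♔ ♗ ♘ ♖


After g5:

♜ · ♝ ♛ ♚ ♝ · ♜
♟ ♟ ♟ ♟ ♟ ♟ · ♟
♞ · · · · ♞ · ·
· · · · · · ♟ ·
· · · ♙ · · ♙ ·
♘ · · · · · · ·
♙ ♙ ♙ · ♙ ♙ · ♙
♖ · ♗ ♕ ♔ ♗ ♘ ♖


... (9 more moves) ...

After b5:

♜ · ♝ ♛ ♚ · · ♜
♟ · ♟ ♟ ♟ ♟ ♝ ♟
· · · · · ♞ · ·
· ♟ · · · · ♟ ·
· · · ♞ · · ♙ ♙
♘ · · · ♙ · · ·
♙ ♙ ♙ ♔ · ♙ · ·
♖ · ♗ ♕ · ♗ ♘ ♖


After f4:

♜ · ♝ ♛ ♚ · · ♜
♟ · ♟ ♟ ♟ ♟ ♝ ♟
· · · · · ♞ · ·
· ♟ · · · · ♟ ·
· · · ♞ · ♙ ♙ ♙
♘ · · · ♙ · · ·
♙ ♙ ♙ ♔ · · · ·
♖ · ♗ ♕ · ♗ ♘ ♖



  a b c d e f g h
  ─────────────────
8│♜ · ♝ ♛ ♚ · · ♜│8
7│♟ · ♟ ♟ ♟ ♟ ♝ ♟│7
6│· · · · · ♞ · ·│6
5│· ♟ · · · · ♟ ·│5
4│· · · ♞ · ♙ ♙ ♙│4
3│♘ · · · ♙ · · ·│3
2│♙ ♙ ♙ ♔ · · · ·│2
1│♖ · ♗ ♕ · ♗ ♘ ♖│1
  ─────────────────
  a b c d e f g h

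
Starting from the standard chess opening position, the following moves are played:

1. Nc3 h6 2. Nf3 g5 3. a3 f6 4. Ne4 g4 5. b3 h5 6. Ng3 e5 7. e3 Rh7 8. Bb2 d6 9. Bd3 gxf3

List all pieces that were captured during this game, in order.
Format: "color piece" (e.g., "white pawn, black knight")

Tracking captures:
  gxf3: captured white knight

white knight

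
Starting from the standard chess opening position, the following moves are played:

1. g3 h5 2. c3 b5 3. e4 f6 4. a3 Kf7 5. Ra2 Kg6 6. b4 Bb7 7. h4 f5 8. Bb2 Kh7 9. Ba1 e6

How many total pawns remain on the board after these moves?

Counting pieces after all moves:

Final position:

  a b c d e f g h
  ─────────────────
8│♜ ♞ · ♛ · ♝ ♞ ♜│8
7│♟ ♝ ♟ ♟ · · ♟ ♚│7
6│· · · · ♟ · · ·│6
5│· ♟ · · · ♟ · ♟│5
4│· ♙ · · ♙ · · ♙│4
3│♙ · ♙ · · · ♙ ·│3
2│♖ · · ♙ · ♙ · ·│2
1│♗ ♘ · ♕ ♔ ♗ ♘ ♖│1
  ─────────────────
  a b c d e f g h


16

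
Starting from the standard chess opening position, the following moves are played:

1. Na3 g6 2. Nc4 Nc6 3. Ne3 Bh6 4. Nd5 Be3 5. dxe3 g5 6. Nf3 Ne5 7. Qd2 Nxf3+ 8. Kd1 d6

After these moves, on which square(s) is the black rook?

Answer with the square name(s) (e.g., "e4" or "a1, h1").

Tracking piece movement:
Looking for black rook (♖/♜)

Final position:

  a b c d e f g h
  ─────────────────
8│♜ · ♝ ♛ ♚ · ♞ ♜│8
7│♟ ♟ ♟ · ♟ ♟ · ♟│7
6│· · · ♟ · · · ·│6
5│· · · ♘ · · ♟ ·│5
4│· · · · · · · ·│4
3│· · · · ♙ ♞ · ·│3
2│♙ ♙ ♙ ♕ ♙ ♙ ♙ ♙│2
1│♖ · ♗ ♔ · ♗ · ♖│1
  ─────────────────
  a b c d e f g h


a8, h8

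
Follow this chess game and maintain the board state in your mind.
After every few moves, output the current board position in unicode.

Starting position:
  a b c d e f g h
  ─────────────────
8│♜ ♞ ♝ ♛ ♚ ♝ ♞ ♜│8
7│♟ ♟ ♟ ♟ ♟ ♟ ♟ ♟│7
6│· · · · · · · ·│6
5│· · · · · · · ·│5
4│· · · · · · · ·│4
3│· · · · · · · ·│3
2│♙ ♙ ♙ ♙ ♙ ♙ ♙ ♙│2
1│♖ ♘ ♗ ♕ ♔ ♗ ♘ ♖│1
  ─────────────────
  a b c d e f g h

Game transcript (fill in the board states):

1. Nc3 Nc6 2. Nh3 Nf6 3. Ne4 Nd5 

  a b c d e f g h
  ─────────────────
8│♜ · ♝ ♛ ♚ ♝ · ♜│8
7│♟ ♟ ♟ ♟ ♟ ♟ ♟ ♟│7
6│· · ♞ · · · · ·│6
5│· · · ♞ · · · ·│5
4│· · · · ♘ · · ·│4
3│· · · · · · · ♘│3
2│♙ ♙ ♙ ♙ ♙ ♙ ♙ ♙│2
1│♖ · ♗ ♕ ♔ ♗ · ♖│1
  ─────────────────
  a b c d e f g h

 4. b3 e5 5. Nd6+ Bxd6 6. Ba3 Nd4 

  a b c d e f g h
  ─────────────────
8│♜ · ♝ ♛ ♚ · · ♜│8
7│♟ ♟ ♟ ♟ · ♟ ♟ ♟│7
6│· · · ♝ · · · ·│6
5│· · · ♞ ♟ · · ·│5
4│· · · ♞ · · · ·│4
3│♗ ♙ · · · · · ♘│3
2│♙ · ♙ ♙ ♙ ♙ ♙ ♙│2
1│♖ · · ♕ ♔ ♗ · ♖│1
  ─────────────────
  a b c d e f g h

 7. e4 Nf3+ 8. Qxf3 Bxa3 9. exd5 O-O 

  a b c d e f g h
  ─────────────────
8│♜ · ♝ ♛ · ♜ ♚ ·│8
7│♟ ♟ ♟ ♟ · ♟ ♟ ♟│7
6│· · · · · · · ·│6
5│· · · ♙ ♟ · · ·│5
4│· · · · · · · ·│4
3│♝ ♙ · · · ♕ · ♘│3
2│♙ · ♙ ♙ · ♙ ♙ ♙│2
1│♖ · · · ♔ ♗ · ♖│1
  ─────────────────
  a b c d e f g h

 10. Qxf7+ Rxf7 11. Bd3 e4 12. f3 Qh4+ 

  a b c d e f g h
  ─────────────────
8│♜ · ♝ · · · ♚ ·│8
7│♟ ♟ ♟ ♟ · ♜ ♟ ♟│7
6│· · · · · · · ·│6
5│· · · ♙ · · · ·│5
4│· · · · ♟ · · ♛│4
3│♝ ♙ · ♗ · ♙ · ♘│3
2│♙ · ♙ ♙ · · ♙ ♙│2
1│♖ · · · ♔ · · ♖│1
  ─────────────────
  a b c d e f g h

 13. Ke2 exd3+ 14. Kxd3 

  a b c d e f g h
  ─────────────────
8│♜ · ♝ · · · ♚ ·│8
7│♟ ♟ ♟ ♟ · ♜ ♟ ♟│7
6│· · · · · · · ·│6
5│· · · ♙ · · · ·│5
4│· · · · · · · ♛│4
3│♝ ♙ · ♔ · ♙ · ♘│3
2│♙ · ♙ ♙ · · ♙ ♙│2
1│♖ · · · · · · ♖│1
  ─────────────────
  a b c d e f g h


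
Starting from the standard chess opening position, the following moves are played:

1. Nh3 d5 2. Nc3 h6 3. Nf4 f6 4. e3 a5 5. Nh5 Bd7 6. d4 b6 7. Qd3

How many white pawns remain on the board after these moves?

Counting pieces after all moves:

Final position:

  a b c d e f g h
  ─────────────────
8│♜ ♞ · ♛ ♚ ♝ ♞ ♜│8
7│· · ♟ ♝ ♟ · ♟ ·│7
6│· ♟ · · · ♟ · ♟│6
5│♟ · · ♟ · · · ♘│5
4│· · · ♙ · · · ·│4
3│· · ♘ ♕ ♙ · · ·│3
2│♙ ♙ ♙ · · ♙ ♙ ♙│2
1│♖ · ♗ · ♔ ♗ · ♖│1
  ─────────────────
  a b c d e f g h


8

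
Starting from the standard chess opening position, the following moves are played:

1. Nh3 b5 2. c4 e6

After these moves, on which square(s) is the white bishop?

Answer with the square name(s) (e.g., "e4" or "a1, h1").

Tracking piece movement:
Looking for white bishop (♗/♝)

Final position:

  a b c d e f g h
  ─────────────────
8│♜ ♞ ♝ ♛ ♚ ♝ ♞ ♜│8
7│♟ · ♟ ♟ · ♟ ♟ ♟│7
6│· · · · ♟ · · ·│6
5│· ♟ · · · · · ·│5
4│· · ♙ · · · · ·│4
3│· · · · · · · ♘│3
2│♙ ♙ · ♙ ♙ ♙ ♙ ♙│2
1│♖ ♘ ♗ ♕ ♔ ♗ · ♖│1
  ─────────────────
  a b c d e f g h


c1, f1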